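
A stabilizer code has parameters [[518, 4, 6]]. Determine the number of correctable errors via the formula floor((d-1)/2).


Code parameters: [[518, 4, 6]], distance d = 6.
Number of correctable errors = floor((d-1)/2)
= floor((6 - 1)/2)
= floor(5/2)
= 2

2


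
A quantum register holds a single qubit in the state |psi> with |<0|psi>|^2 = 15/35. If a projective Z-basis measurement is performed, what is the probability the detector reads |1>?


|alpha|^2 = 15/35 = 0.4286
|beta|^2 = 1 - 15/35 = 20/35 = 0.5714
P(|1>) = |beta|^2 = 0.5714

0.5714


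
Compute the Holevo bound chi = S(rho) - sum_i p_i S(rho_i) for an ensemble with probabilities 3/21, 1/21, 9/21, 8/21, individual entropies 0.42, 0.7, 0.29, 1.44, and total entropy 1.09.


chi = S(rho) - sum_i p_i * S(rho_i)
Weighted entropy = 3/21 * 0.42 + 1/21 * 0.7 + 9/21 * 0.29 + 8/21 * 1.44
= 0.7662
chi = 1.09 - 0.7662
= 0.3238

0.3238


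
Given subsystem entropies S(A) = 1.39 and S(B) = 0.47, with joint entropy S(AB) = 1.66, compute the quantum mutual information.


I(A:B) = S(A) + S(B) - S(AB)
= 1.39 + 0.47 - 1.66
= 0.2000

0.2000


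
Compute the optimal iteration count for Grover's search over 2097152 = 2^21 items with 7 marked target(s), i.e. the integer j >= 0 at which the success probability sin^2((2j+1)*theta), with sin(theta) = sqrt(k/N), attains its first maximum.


After j Grover iterations the success probability is P(j) = sin^2((2j+1)*theta), where sin(theta) = sqrt(k/N).
N = 2^21 = 2097152, k = 7
sin(theta) = sqrt(k/N) = 0.001826981146
theta = arcsin(sqrt(k/N)) = 0.001826982162 rad
P(j) reaches its first maximum when (2j+1)*theta is as close as possible to pi/2, i.e. j = round(pi/(4*theta) - 1/2).
pi/(4*theta) - 1/2 = 429.3882
(For comparison, the common estimate pi/4 * sqrt(N/k) = 429.8885; the exact maximiser is used here.)
Optimal iterations = 429

429


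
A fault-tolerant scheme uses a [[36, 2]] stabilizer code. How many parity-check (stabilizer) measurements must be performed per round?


For an [[n,k]] stabilizer code:
Number of stabilizer generators = n - k
= 36 - 2
= 34

34


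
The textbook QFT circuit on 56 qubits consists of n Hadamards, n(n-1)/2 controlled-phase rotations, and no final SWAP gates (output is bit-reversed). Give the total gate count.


Hadamard gates: 56
Controlled rotations: n*(n-1)/2 = 56*55/2 = 1540
SWAP gates: 0 (omitted)
Total = 56 + 1540
= 1596

1596


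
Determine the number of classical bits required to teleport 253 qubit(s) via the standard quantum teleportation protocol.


Quantum teleportation requires 2 classical bits per qubit teleported.
253 qubit(s) -> 2 * 253 = 506 classical bits

506


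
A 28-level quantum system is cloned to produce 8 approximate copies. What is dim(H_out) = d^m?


Output space = H^(tensor 8) where dim(H) = 28
dim = 28^8
= 784 (after 2 factors)
= 21952 (after 3 factors)
= 614656 (after 4 factors)
= 17210368 (after 5 factors)
= 481890304 (after 6 factors)
= 13492928512 (after 7 factors)
= 377801998336 (after 8 factors)
= 377801998336

377801998336


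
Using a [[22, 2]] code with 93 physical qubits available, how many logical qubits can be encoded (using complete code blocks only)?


Each code block uses 22 physical qubits for 2 logical qubit(s).
Number of complete blocks = floor(93 / 22) = 4
Logical qubits = 4 * 2
= 8

8


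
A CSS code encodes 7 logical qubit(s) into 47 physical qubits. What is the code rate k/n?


Code rate R = k/n
= 7/47
= 0.1489

0.1489


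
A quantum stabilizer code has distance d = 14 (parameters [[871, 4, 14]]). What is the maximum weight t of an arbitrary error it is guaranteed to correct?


Code parameters: [[871, 4, 14]], distance d = 14.
Number of correctable errors = floor((d-1)/2)
= floor((14 - 1)/2)
= floor(13/2)
= 6

6


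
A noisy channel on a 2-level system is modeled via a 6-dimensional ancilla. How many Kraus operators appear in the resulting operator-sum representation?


Tracing out the environment in an orthonormal basis {|i>_E} gives Kraus operators K_i = <i|_E U |0>_E.
Number of Kraus operators = dim(H_env) = d_env
= 6

6


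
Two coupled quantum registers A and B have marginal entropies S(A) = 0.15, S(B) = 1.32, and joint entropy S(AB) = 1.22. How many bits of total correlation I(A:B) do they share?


I(A:B) = S(A) + S(B) - S(AB)
= 0.15 + 1.32 - 1.22
= 0.2500

0.2500


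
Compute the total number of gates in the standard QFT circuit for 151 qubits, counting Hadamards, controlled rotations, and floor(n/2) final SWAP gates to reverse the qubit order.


Hadamard gates: 151
Controlled rotations: n*(n-1)/2 = 151*150/2 = 11325
SWAP gates: floor(n/2) = floor(151/2) = 75
Total = 151 + 11325 + 75
= 11551

11551


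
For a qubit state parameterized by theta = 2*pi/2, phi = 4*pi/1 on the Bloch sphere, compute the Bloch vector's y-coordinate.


theta = 3.1416, phi = 12.5664
r_y = sin(theta)*sin(phi) = 0.0000 * 0.0000
r_y = 0.0000

0.0000


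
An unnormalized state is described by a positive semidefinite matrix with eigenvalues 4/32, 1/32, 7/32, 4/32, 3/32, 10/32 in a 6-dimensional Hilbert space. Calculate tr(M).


tr(M) = sum of eigenvalues
= 4/32 + 1/32 + 7/32 + 4/32 + 3/32 + 10/32
= 29/32
= 0.9062

0.9062


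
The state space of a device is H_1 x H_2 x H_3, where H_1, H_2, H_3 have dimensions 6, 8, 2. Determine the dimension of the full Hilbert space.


dim(H_1 x H_2 x H_3) = 6 * 8 * 2
= 48 * 2
= 96

96


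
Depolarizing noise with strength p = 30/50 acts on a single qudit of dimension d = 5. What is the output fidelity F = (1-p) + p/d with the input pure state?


F = (1-p) + p/d
= (1 - 0.6000) + 0.6000/5
= 0.4000 + 0.1200
= 0.5200

0.5200


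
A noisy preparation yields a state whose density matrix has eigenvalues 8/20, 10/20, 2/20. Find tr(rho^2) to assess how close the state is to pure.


tr(rho^2) = sum of eigenvalues squared
= (8/20)^2 + (10/20)^2 + (2/20)^2
= (64 + 100 + 4) / 400
= 168/400
= 0.4200

0.4200


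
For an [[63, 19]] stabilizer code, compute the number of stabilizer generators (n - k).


For an [[n,k]] stabilizer code:
Number of stabilizer generators = n - k
= 63 - 19
= 44

44


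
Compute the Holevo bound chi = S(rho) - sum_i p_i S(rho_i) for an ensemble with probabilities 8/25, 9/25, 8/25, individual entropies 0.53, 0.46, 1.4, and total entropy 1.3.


chi = S(rho) - sum_i p_i * S(rho_i)
Weighted entropy = 8/25 * 0.53 + 9/25 * 0.46 + 8/25 * 1.4
= 0.7832
chi = 1.3 - 0.7832
= 0.5168

0.5168


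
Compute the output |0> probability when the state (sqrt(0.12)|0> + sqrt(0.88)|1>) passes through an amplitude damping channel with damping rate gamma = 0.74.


For amplitude damping with parameter gamma on state sqrt(a)|0> + sqrt(b)|1>:
alpha^2 = 0.12, beta^2 = 0.88
P(|0>) = alpha^2 + gamma * beta^2
= 0.12 + 0.74 * 0.88
= 0.12 + 0.6512
= 0.7712

0.7712


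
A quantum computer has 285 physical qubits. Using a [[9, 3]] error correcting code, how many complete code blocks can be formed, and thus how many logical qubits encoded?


Each code block uses 9 physical qubits for 3 logical qubit(s).
Number of complete blocks = floor(285 / 9) = 31
Logical qubits = 31 * 3
= 93

93


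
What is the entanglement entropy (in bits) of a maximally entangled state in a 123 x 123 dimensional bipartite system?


For a maximally entangled state in d x d:
S = log2(d) = log2(123)
= 6.9425

6.9425


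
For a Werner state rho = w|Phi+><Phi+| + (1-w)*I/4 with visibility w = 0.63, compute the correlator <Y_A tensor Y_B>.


|Phi+> = (|00> + |11>)/sqrt(2)
For the pure Bell state, <Y_A Y_B> = -1 (Bell-state Pauli correlator).
The maximally-mixed part I/4 has tr(I/4 * P tensor P) = 0 for any traceless Pauli P.
So <Y_A Y_B>_rho = w * (-1) + (1 - w) * 0
= 0.63 * (-1)
= -0.6300

-0.6300


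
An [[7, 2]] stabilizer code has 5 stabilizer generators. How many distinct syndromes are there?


Each stabilizer generator gives a binary (+1 or -1) measurement outcome.
With 5 independent generators:
Total syndromes = 2^5
= 32

32


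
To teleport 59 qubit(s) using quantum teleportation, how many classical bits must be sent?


Quantum teleportation requires 2 classical bits per qubit teleported.
59 qubit(s) -> 2 * 59 = 118 classical bits

118


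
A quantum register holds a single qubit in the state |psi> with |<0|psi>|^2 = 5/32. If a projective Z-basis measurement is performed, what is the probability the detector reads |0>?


|alpha|^2 = 5/32 = 0.1562
|beta|^2 = 1 - 5/32 = 27/32 = 0.8438
P(|0>) = |alpha|^2 = 0.1562

0.1562


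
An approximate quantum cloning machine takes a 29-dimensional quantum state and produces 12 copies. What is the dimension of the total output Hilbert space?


Output space = H^(tensor 12) where dim(H) = 29
dim = 29^12
= 841 (after 2 factors)
= 24389 (after 3 factors)
= 707281 (after 4 factors)
= 20511149 (after 5 factors)
= 594823321 (after 6 factors)
= 17249876309 (after 7 factors)
= 500246412961 (after 8 factors)
= 14507145975869 (after 9 factors)
= 420707233300201 (after 10 factors)
= 12200509765705829 (after 11 factors)
= 353814783205469041 (after 12 factors)
= 353814783205469041

353814783205469041


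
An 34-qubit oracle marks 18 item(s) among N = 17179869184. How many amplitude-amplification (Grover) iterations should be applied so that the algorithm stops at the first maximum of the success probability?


After j Grover iterations the success probability is P(j) = sin^2((2j+1)*theta), where sin(theta) = sqrt(k/N).
N = 2^34 = 17179869184, k = 18
sin(theta) = sqrt(k/N) = 3.236877966e-05
theta = arcsin(sqrt(k/N)) = 3.236877966e-05 rad
P(j) reaches its first maximum when (2j+1)*theta is as close as possible to pi/2, i.e. j = round(pi/(4*theta) - 1/2).
pi/(4*theta) - 1/2 = 24263.5647
(For comparison, the common estimate pi/4 * sqrt(N/k) = 24264.0647; the exact maximiser is used here.)
Optimal iterations = 24264

24264


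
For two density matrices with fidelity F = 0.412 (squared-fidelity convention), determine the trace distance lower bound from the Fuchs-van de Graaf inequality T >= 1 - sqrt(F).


Fuchs-van de Graaf (squared-fidelity convention): 1 - sqrt(F) <= T <= sqrt(1 - F).
Lower bound: T >= 1 - sqrt(F)
sqrt(F) = sqrt(0.412) = 0.6419
T >= 1 - 0.6419
T >= 0.3581

0.3581


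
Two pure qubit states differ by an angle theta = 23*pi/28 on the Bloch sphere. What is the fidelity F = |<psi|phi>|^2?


For states separated by angle theta on Bloch sphere:
F = cos^2(theta/2)
theta = 23*pi/28 = 2.5806
theta/2 = 1.2903
cos(theta/2) = 0.2768
F = 0.0766

0.0766


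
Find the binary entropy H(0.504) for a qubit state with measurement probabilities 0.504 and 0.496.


S = -p*log2(p) - (1-p)*log2(1-p)
p = 0.5040, 1-p = 0.4960
= -0.5040 * log2(0.5040) - 0.4960 * log2(0.4960)
= -(-0.4982) - (-0.5017)
= 1.0000

1.0000


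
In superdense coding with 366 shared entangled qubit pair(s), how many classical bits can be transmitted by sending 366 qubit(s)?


Superdense coding allows 2 classical bits per shared entangled pair.
366 pair(s) -> 2 * 366 = 732 classical bits

732


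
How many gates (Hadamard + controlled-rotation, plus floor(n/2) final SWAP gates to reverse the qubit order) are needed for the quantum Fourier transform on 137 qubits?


Hadamard gates: 137
Controlled rotations: n*(n-1)/2 = 137*136/2 = 9316
SWAP gates: floor(n/2) = floor(137/2) = 68
Total = 137 + 9316 + 68
= 9521

9521


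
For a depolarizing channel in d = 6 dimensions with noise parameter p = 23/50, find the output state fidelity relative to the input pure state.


F = (1-p) + p/d
= (1 - 0.4600) + 0.4600/6
= 0.5400 + 0.0767
= 0.6167

0.6167


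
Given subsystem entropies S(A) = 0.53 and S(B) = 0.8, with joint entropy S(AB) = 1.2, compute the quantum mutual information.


I(A:B) = S(A) + S(B) - S(AB)
= 0.53 + 0.8 - 1.2
= 0.1300

0.1300


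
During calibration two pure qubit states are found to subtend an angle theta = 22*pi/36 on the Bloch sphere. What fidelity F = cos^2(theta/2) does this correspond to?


For states separated by angle theta on Bloch sphere:
F = cos^2(theta/2)
theta = 22*pi/36 = 1.9199
theta/2 = 0.9599
cos(theta/2) = 0.5736
F = 0.3290

0.3290


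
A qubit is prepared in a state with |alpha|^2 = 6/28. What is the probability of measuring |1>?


|alpha|^2 = 6/28 = 0.2143
|beta|^2 = 1 - 6/28 = 22/28 = 0.7857
P(|1>) = |beta|^2 = 0.7857

0.7857


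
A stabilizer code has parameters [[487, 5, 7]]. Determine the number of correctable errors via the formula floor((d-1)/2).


Code parameters: [[487, 5, 7]], distance d = 7.
Number of correctable errors = floor((d-1)/2)
= floor((7 - 1)/2)
= floor(6/2)
= 3

3


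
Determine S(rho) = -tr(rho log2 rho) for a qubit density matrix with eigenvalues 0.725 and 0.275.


S = -p*log2(p) - (1-p)*log2(1-p)
p = 0.7250, 1-p = 0.2750
= -0.7250 * log2(0.7250) - 0.2750 * log2(0.2750)
= -(-0.3364) - (-0.5122)
= 0.8485

0.8485


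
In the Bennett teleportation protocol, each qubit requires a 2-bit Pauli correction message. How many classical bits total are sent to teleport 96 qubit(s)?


Quantum teleportation requires 2 classical bits per qubit teleported.
96 qubit(s) -> 2 * 96 = 192 classical bits

192


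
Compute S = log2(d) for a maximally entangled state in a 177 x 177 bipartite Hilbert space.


For a maximally entangled state in d x d:
S = log2(d) = log2(177)
= 7.4676

7.4676


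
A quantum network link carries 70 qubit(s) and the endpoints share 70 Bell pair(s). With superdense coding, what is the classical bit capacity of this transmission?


Superdense coding allows 2 classical bits per shared entangled pair.
70 pair(s) -> 2 * 70 = 140 classical bits

140


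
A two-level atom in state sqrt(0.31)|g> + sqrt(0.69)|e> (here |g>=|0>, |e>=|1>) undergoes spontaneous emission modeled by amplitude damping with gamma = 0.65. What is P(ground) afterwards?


For amplitude damping with parameter gamma on state sqrt(a)|0> + sqrt(b)|1>:
alpha^2 = 0.31, beta^2 = 0.69
P(|0>) = alpha^2 + gamma * beta^2
= 0.31 + 0.65 * 0.69
= 0.31 + 0.4485
= 0.7585

0.7585


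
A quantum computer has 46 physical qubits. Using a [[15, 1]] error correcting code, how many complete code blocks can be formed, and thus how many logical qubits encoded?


Each code block uses 15 physical qubits for 1 logical qubit(s).
Number of complete blocks = floor(46 / 15) = 3
Logical qubits = 3 * 1
= 3

3


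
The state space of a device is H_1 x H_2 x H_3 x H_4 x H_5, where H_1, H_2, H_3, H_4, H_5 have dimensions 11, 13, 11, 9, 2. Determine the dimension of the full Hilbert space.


dim(H_1 x H_2 x H_3 x H_4 x H_5) = 11 * 13 * 11 * 9 * 2
= 143 * 11 * 9 * 2
= 1573 * 9 * 2
= 14157 * 2
= 28314

28314


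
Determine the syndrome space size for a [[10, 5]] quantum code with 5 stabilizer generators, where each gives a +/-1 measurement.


Each stabilizer generator gives a binary (+1 or -1) measurement outcome.
With 5 independent generators:
Total syndromes = 2^5
= 32

32


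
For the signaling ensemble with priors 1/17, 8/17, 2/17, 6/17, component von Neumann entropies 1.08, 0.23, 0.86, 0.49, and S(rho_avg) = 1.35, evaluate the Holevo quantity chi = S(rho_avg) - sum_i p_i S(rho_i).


chi = S(rho) - sum_i p_i * S(rho_i)
Weighted entropy = 1/17 * 1.08 + 8/17 * 0.23 + 2/17 * 0.86 + 6/17 * 0.49
= 0.4459
chi = 1.35 - 0.4459
= 0.9041

0.9041


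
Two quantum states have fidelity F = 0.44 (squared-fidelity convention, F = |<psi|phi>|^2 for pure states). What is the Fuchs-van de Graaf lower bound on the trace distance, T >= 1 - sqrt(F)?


Fuchs-van de Graaf (squared-fidelity convention): 1 - sqrt(F) <= T <= sqrt(1 - F).
Lower bound: T >= 1 - sqrt(F)
sqrt(F) = sqrt(0.44) = 0.6633
T >= 1 - 0.6633
T >= 0.3367

0.3367


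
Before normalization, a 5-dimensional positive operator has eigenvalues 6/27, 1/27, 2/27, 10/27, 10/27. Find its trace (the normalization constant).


tr(M) = sum of eigenvalues
= 6/27 + 1/27 + 2/27 + 10/27 + 10/27
= 29/27
= 1.0741

1.0741


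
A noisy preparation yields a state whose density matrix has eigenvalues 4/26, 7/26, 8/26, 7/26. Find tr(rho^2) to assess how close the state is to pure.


tr(rho^2) = sum of eigenvalues squared
= (4/26)^2 + (7/26)^2 + (8/26)^2 + (7/26)^2
= (16 + 49 + 64 + 49) / 676
= 178/676
= 0.2633

0.2633


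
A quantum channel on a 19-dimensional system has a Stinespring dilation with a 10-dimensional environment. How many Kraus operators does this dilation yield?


Tracing out the environment in an orthonormal basis {|i>_E} gives Kraus operators K_i = <i|_E U |0>_E.
Number of Kraus operators = dim(H_env) = d_env
= 10

10


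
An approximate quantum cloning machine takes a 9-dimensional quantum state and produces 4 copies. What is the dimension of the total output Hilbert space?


Output space = H^(tensor 4) where dim(H) = 9
dim = 9^4
= 81 (after 2 factors)
= 729 (after 3 factors)
= 6561 (after 4 factors)
= 6561

6561


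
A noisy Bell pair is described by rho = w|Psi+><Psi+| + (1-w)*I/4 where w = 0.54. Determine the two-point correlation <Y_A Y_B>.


|Psi+> = (|01> + |10>)/sqrt(2)
For the pure Bell state, <Y_A Y_B> = +1 (Bell-state Pauli correlator).
The maximally-mixed part I/4 has tr(I/4 * P tensor P) = 0 for any traceless Pauli P.
So <Y_A Y_B>_rho = w * (+1) + (1 - w) * 0
= 0.54 * (+1)
= 0.5400

0.5400


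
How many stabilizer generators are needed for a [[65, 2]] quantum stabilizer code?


For an [[n,k]] stabilizer code:
Number of stabilizer generators = n - k
= 65 - 2
= 63

63


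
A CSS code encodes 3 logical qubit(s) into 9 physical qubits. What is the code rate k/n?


Code rate R = k/n
= 3/9
= 0.3333

0.3333


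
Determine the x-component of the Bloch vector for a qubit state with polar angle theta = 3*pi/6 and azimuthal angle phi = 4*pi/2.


theta = 1.5708, phi = 6.2832
r_x = sin(theta)*cos(phi) = 1.0000 * 1.0000
r_x = 1.0000

1.0000


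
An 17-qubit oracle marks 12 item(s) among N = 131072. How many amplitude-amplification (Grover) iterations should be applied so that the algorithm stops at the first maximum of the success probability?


After j Grover iterations the success probability is P(j) = sin^2((2j+1)*theta), where sin(theta) = sqrt(k/N).
N = 2^17 = 131072, k = 12
sin(theta) = sqrt(k/N) = 0.009568319308
theta = arcsin(sqrt(k/N)) = 0.009568465315 rad
P(j) reaches its first maximum when (2j+1)*theta is as close as possible to pi/2, i.e. j = round(pi/(4*theta) - 1/2).
pi/(4*theta) - 1/2 = 81.5819
(For comparison, the common estimate pi/4 * sqrt(N/k) = 82.0832; the exact maximiser is used here.)
Optimal iterations = 82

82


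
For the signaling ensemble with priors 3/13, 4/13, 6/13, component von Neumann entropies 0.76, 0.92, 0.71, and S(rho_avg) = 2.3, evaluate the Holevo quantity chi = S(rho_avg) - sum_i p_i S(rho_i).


chi = S(rho) - sum_i p_i * S(rho_i)
Weighted entropy = 3/13 * 0.76 + 4/13 * 0.92 + 6/13 * 0.71
= 0.7862
chi = 2.3 - 0.7862
= 1.5138

1.5138


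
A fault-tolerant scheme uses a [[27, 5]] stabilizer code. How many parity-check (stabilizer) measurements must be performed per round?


For an [[n,k]] stabilizer code:
Number of stabilizer generators = n - k
= 27 - 5
= 22

22


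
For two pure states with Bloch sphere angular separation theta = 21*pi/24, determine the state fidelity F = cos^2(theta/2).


For states separated by angle theta on Bloch sphere:
F = cos^2(theta/2)
theta = 21*pi/24 = 2.7489
theta/2 = 1.3744
cos(theta/2) = 0.1951
F = 0.0381

0.0381


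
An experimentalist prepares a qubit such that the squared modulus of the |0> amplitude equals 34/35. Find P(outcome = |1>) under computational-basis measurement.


|alpha|^2 = 34/35 = 0.9714
|beta|^2 = 1 - 34/35 = 1/35 = 0.0286
P(|1>) = |beta|^2 = 0.0286

0.0286


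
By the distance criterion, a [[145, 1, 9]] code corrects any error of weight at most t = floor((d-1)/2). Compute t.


Code parameters: [[145, 1, 9]], distance d = 9.
Number of correctable errors = floor((d-1)/2)
= floor((9 - 1)/2)
= floor(8/2)
= 4

4


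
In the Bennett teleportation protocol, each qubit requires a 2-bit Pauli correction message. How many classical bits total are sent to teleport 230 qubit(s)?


Quantum teleportation requires 2 classical bits per qubit teleported.
230 qubit(s) -> 2 * 230 = 460 classical bits

460


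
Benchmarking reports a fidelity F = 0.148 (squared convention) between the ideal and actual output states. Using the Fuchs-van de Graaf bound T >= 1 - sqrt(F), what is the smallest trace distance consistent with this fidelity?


Fuchs-van de Graaf (squared-fidelity convention): 1 - sqrt(F) <= T <= sqrt(1 - F).
Lower bound: T >= 1 - sqrt(F)
sqrt(F) = sqrt(0.148) = 0.3847
T >= 1 - 0.3847
T >= 0.6153

0.6153


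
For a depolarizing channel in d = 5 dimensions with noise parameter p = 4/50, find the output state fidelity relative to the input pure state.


F = (1-p) + p/d
= (1 - 0.0800) + 0.0800/5
= 0.9200 + 0.0160
= 0.9360

0.9360


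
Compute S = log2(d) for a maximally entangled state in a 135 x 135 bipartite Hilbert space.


For a maximally entangled state in d x d:
S = log2(d) = log2(135)
= 7.0768

7.0768


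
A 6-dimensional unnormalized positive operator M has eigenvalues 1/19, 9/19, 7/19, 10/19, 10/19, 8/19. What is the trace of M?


tr(M) = sum of eigenvalues
= 1/19 + 9/19 + 7/19 + 10/19 + 10/19 + 8/19
= 45/19
= 2.3684

2.3684


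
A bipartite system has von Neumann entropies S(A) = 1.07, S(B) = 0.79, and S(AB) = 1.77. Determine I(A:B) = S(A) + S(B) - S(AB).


I(A:B) = S(A) + S(B) - S(AB)
= 1.07 + 0.79 - 1.77
= 0.0900

0.0900


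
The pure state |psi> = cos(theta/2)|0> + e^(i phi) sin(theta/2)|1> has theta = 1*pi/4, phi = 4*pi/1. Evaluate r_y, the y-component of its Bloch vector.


theta = 0.7854, phi = 12.5664
r_y = sin(theta)*sin(phi) = 0.7071 * 0.0000
r_y = 0.0000

0.0000


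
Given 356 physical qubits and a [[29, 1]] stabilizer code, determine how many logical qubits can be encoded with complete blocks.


Each code block uses 29 physical qubits for 1 logical qubit(s).
Number of complete blocks = floor(356 / 29) = 12
Logical qubits = 12 * 1
= 12

12


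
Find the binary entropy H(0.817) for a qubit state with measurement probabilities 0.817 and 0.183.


S = -p*log2(p) - (1-p)*log2(1-p)
p = 0.8170, 1-p = 0.1830
= -0.8170 * log2(0.8170) - 0.1830 * log2(0.1830)
= -(-0.2382) - (-0.4484)
= 0.6866

0.6866


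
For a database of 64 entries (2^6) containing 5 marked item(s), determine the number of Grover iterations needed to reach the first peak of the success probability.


After j Grover iterations the success probability is P(j) = sin^2((2j+1)*theta), where sin(theta) = sqrt(k/N).
N = 2^6 = 64, k = 5
sin(theta) = sqrt(k/N) = 0.2795084972
theta = arcsin(sqrt(k/N)) = 0.2832821653 rad
P(j) reaches its first maximum when (2j+1)*theta is as close as possible to pi/2, i.e. j = round(pi/(4*theta) - 1/2).
pi/(4*theta) - 1/2 = 2.2725
(For comparison, the common estimate pi/4 * sqrt(N/k) = 2.8099; the exact maximiser is used here.)
Optimal iterations = 2

2


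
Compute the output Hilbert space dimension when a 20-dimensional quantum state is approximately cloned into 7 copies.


Output space = H^(tensor 7) where dim(H) = 20
dim = 20^7
= 400 (after 2 factors)
= 8000 (after 3 factors)
= 160000 (after 4 factors)
= 3200000 (after 5 factors)
= 64000000 (after 6 factors)
= 1280000000 (after 7 factors)
= 1280000000

1280000000


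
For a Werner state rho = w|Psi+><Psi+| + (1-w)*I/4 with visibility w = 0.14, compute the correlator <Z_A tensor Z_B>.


|Psi+> = (|01> + |10>)/sqrt(2)
For the pure Bell state, <Z_A Z_B> = -1 (Bell-state Pauli correlator).
The maximally-mixed part I/4 has tr(I/4 * P tensor P) = 0 for any traceless Pauli P.
So <Z_A Z_B>_rho = w * (-1) + (1 - w) * 0
= 0.14 * (-1)
= -0.1400

-0.1400


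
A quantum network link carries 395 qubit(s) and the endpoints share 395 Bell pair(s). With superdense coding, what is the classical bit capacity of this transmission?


Superdense coding allows 2 classical bits per shared entangled pair.
395 pair(s) -> 2 * 395 = 790 classical bits

790


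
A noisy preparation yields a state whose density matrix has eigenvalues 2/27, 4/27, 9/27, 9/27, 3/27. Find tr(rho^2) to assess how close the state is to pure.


tr(rho^2) = sum of eigenvalues squared
= (2/27)^2 + (4/27)^2 + (9/27)^2 + (9/27)^2 + (3/27)^2
= (4 + 16 + 81 + 81 + 9) / 729
= 191/729
= 0.2620

0.2620


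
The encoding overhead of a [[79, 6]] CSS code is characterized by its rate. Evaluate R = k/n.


Code rate R = k/n
= 6/79
= 0.0759

0.0759


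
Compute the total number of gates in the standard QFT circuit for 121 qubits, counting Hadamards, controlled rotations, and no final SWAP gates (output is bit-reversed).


Hadamard gates: 121
Controlled rotations: n*(n-1)/2 = 121*120/2 = 7260
SWAP gates: 0 (omitted)
Total = 121 + 7260
= 7381

7381


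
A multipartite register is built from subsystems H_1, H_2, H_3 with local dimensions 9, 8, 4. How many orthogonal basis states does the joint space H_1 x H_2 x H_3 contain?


dim(H_1 x H_2 x H_3) = 9 * 8 * 4
= 72 * 4
= 288

288


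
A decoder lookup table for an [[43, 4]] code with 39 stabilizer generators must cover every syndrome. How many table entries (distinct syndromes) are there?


Each stabilizer generator gives a binary (+1 or -1) measurement outcome.
With 39 independent generators:
Total syndromes = 2^39
= 549755813888

549755813888


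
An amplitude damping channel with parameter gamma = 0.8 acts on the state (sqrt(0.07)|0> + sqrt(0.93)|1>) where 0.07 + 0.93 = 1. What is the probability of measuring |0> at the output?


For amplitude damping with parameter gamma on state sqrt(a)|0> + sqrt(b)|1>:
alpha^2 = 0.07, beta^2 = 0.93
P(|0>) = alpha^2 + gamma * beta^2
= 0.07 + 0.8 * 0.93
= 0.07 + 0.7440
= 0.8140

0.8140


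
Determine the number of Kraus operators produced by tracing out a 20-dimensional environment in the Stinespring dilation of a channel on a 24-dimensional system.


Tracing out the environment in an orthonormal basis {|i>_E} gives Kraus operators K_i = <i|_E U |0>_E.
Number of Kraus operators = dim(H_env) = d_env
= 20

20


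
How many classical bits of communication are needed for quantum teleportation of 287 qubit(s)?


Quantum teleportation requires 2 classical bits per qubit teleported.
287 qubit(s) -> 2 * 287 = 574 classical bits

574


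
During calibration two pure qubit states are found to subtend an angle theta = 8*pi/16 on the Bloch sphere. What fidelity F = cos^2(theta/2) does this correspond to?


For states separated by angle theta on Bloch sphere:
F = cos^2(theta/2)
theta = 8*pi/16 = 1.5708
theta/2 = 0.7854
cos(theta/2) = 0.7071
F = 0.5000

0.5000


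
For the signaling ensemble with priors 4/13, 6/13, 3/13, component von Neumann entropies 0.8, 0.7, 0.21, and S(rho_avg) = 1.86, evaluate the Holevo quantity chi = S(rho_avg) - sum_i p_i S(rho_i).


chi = S(rho) - sum_i p_i * S(rho_i)
Weighted entropy = 4/13 * 0.8 + 6/13 * 0.7 + 3/13 * 0.21
= 0.6177
chi = 1.86 - 0.6177
= 1.2423

1.2423


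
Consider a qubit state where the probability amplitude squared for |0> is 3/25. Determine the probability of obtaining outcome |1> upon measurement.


|alpha|^2 = 3/25 = 0.1200
|beta|^2 = 1 - 3/25 = 22/25 = 0.8800
P(|1>) = |beta|^2 = 0.8800

0.8800


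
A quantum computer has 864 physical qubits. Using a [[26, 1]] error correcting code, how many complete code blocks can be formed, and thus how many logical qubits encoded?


Each code block uses 26 physical qubits for 1 logical qubit(s).
Number of complete blocks = floor(864 / 26) = 33
Logical qubits = 33 * 1
= 33

33


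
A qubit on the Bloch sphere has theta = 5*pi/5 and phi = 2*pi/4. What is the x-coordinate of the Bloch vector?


theta = 3.1416, phi = 1.5708
r_x = sin(theta)*cos(phi) = 0.0000 * 0.0000
r_x = 0.0000

0.0000


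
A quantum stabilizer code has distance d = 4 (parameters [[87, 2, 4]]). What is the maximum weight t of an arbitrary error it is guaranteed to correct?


Code parameters: [[87, 2, 4]], distance d = 4.
Number of correctable errors = floor((d-1)/2)
= floor((4 - 1)/2)
= floor(3/2)
= 1

1


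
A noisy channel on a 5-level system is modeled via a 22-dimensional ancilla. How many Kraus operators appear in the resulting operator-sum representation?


Tracing out the environment in an orthonormal basis {|i>_E} gives Kraus operators K_i = <i|_E U |0>_E.
Number of Kraus operators = dim(H_env) = d_env
= 22

22


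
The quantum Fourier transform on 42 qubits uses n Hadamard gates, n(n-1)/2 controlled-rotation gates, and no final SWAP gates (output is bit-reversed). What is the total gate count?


Hadamard gates: 42
Controlled rotations: n*(n-1)/2 = 42*41/2 = 861
SWAP gates: 0 (omitted)
Total = 42 + 861
= 903

903


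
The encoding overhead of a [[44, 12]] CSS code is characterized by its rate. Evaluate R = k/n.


Code rate R = k/n
= 12/44
= 0.2727

0.2727


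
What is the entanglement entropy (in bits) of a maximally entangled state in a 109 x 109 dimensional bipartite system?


For a maximally entangled state in d x d:
S = log2(d) = log2(109)
= 6.7682

6.7682


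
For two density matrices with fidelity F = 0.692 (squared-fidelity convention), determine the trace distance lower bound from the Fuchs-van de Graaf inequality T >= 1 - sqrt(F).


Fuchs-van de Graaf (squared-fidelity convention): 1 - sqrt(F) <= T <= sqrt(1 - F).
Lower bound: T >= 1 - sqrt(F)
sqrt(F) = sqrt(0.692) = 0.8319
T >= 1 - 0.8319
T >= 0.1681

0.1681


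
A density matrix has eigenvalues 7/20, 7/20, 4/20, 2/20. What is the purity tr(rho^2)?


tr(rho^2) = sum of eigenvalues squared
= (7/20)^2 + (7/20)^2 + (4/20)^2 + (2/20)^2
= (49 + 49 + 16 + 4) / 400
= 118/400
= 0.2950

0.2950


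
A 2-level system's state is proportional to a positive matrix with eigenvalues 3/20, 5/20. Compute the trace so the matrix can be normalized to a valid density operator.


tr(M) = sum of eigenvalues
= 3/20 + 5/20
= 8/20
= 0.4000

0.4000


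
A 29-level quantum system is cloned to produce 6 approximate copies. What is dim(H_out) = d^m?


Output space = H^(tensor 6) where dim(H) = 29
dim = 29^6
= 841 (after 2 factors)
= 24389 (after 3 factors)
= 707281 (after 4 factors)
= 20511149 (after 5 factors)
= 594823321 (after 6 factors)
= 594823321

594823321


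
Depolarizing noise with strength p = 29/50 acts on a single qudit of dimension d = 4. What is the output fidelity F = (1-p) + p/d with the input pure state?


F = (1-p) + p/d
= (1 - 0.5800) + 0.5800/4
= 0.4200 + 0.1450
= 0.5650

0.5650


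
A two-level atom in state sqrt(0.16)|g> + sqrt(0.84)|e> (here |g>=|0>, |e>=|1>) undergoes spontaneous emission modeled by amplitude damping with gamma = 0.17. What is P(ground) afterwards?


For amplitude damping with parameter gamma on state sqrt(a)|0> + sqrt(b)|1>:
alpha^2 = 0.16, beta^2 = 0.84
P(|0>) = alpha^2 + gamma * beta^2
= 0.16 + 0.17 * 0.84
= 0.16 + 0.1428
= 0.3028

0.3028


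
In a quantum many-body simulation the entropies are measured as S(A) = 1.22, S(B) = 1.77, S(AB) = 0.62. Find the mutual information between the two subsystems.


I(A:B) = S(A) + S(B) - S(AB)
= 1.22 + 1.77 - 0.62
= 2.3700

2.3700


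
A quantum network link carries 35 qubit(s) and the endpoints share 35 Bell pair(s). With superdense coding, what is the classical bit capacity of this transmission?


Superdense coding allows 2 classical bits per shared entangled pair.
35 pair(s) -> 2 * 35 = 70 classical bits

70


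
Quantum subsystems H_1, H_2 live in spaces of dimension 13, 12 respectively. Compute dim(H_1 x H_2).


dim(H_1 x H_2) = 13 * 12
= 156

156


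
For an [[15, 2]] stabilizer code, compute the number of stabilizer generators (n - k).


For an [[n,k]] stabilizer code:
Number of stabilizer generators = n - k
= 15 - 2
= 13

13


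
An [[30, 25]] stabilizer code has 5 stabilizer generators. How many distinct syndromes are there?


Each stabilizer generator gives a binary (+1 or -1) measurement outcome.
With 5 independent generators:
Total syndromes = 2^5
= 32

32


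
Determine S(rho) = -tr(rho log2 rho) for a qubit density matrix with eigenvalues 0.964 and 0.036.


S = -p*log2(p) - (1-p)*log2(1-p)
p = 0.9640, 1-p = 0.0360
= -0.9640 * log2(0.9640) - 0.0360 * log2(0.0360)
= -(-0.0510) - (-0.1727)
= 0.2236

0.2236


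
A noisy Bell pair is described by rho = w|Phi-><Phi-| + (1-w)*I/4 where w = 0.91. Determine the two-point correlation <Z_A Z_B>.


|Phi-> = (|00> - |11>)/sqrt(2)
For the pure Bell state, <Z_A Z_B> = +1 (Bell-state Pauli correlator).
The maximally-mixed part I/4 has tr(I/4 * P tensor P) = 0 for any traceless Pauli P.
So <Z_A Z_B>_rho = w * (+1) + (1 - w) * 0
= 0.91 * (+1)
= 0.9100

0.9100


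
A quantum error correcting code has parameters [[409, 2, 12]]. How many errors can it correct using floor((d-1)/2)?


Code parameters: [[409, 2, 12]], distance d = 12.
Number of correctable errors = floor((d-1)/2)
= floor((12 - 1)/2)
= floor(11/2)
= 5

5


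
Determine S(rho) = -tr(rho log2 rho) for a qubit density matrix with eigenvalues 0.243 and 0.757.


S = -p*log2(p) - (1-p)*log2(1-p)
p = 0.2430, 1-p = 0.7570
= -0.2430 * log2(0.2430) - 0.7570 * log2(0.7570)
= -(-0.4960) - (-0.3040)
= 0.8000

0.8000


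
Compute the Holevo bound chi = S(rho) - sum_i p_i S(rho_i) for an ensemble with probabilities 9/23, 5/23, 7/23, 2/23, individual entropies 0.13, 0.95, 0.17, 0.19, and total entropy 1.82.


chi = S(rho) - sum_i p_i * S(rho_i)
Weighted entropy = 9/23 * 0.13 + 5/23 * 0.95 + 7/23 * 0.17 + 2/23 * 0.19
= 0.3257
chi = 1.82 - 0.3257
= 1.4943

1.4943


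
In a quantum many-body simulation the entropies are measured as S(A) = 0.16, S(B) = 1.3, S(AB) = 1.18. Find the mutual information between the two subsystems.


I(A:B) = S(A) + S(B) - S(AB)
= 0.16 + 1.3 - 1.18
= 0.2800

0.2800


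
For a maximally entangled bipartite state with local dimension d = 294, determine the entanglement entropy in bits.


For a maximally entangled state in d x d:
S = log2(d) = log2(294)
= 8.1997

8.1997


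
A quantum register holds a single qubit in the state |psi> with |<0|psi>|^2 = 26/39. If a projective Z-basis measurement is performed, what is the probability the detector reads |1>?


|alpha|^2 = 26/39 = 0.6667
|beta|^2 = 1 - 26/39 = 13/39 = 0.3333
P(|1>) = |beta|^2 = 0.3333

0.3333


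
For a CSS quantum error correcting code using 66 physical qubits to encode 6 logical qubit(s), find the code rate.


Code rate R = k/n
= 6/66
= 0.0909

0.0909


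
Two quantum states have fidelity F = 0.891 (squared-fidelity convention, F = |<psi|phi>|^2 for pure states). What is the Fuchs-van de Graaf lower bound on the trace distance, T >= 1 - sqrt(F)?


Fuchs-van de Graaf (squared-fidelity convention): 1 - sqrt(F) <= T <= sqrt(1 - F).
Lower bound: T >= 1 - sqrt(F)
sqrt(F) = sqrt(0.891) = 0.9439
T >= 1 - 0.9439
T >= 0.0561

0.0561


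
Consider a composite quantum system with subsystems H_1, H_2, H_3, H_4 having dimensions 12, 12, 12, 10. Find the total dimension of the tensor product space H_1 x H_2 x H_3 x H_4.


dim(H_1 x H_2 x H_3 x H_4) = 12 * 12 * 12 * 10
= 144 * 12 * 10
= 1728 * 10
= 17280

17280


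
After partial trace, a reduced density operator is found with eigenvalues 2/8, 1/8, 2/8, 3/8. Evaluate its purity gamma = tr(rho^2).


tr(rho^2) = sum of eigenvalues squared
= (2/8)^2 + (1/8)^2 + (2/8)^2 + (3/8)^2
= (4 + 1 + 4 + 9) / 64
= 18/64
= 0.2812

0.2812


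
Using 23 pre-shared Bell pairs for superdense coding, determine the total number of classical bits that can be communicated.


Superdense coding allows 2 classical bits per shared entangled pair.
23 pair(s) -> 2 * 23 = 46 classical bits

46


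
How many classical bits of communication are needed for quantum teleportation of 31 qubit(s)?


Quantum teleportation requires 2 classical bits per qubit teleported.
31 qubit(s) -> 2 * 31 = 62 classical bits

62


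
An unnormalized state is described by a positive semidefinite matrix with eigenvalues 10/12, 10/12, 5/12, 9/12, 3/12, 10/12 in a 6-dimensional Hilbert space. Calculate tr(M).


tr(M) = sum of eigenvalues
= 10/12 + 10/12 + 5/12 + 9/12 + 3/12 + 10/12
= 47/12
= 3.9167

3.9167


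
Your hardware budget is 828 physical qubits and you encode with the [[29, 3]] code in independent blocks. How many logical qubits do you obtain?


Each code block uses 29 physical qubits for 3 logical qubit(s).
Number of complete blocks = floor(828 / 29) = 28
Logical qubits = 28 * 3
= 84

84


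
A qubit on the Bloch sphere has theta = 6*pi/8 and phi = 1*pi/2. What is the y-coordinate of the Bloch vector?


theta = 2.3562, phi = 1.5708
r_y = sin(theta)*sin(phi) = 0.7071 * 1.0000
r_y = 0.7071

0.7071


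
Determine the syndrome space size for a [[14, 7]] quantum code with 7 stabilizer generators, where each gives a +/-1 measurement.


Each stabilizer generator gives a binary (+1 or -1) measurement outcome.
With 7 independent generators:
Total syndromes = 2^7
= 128

128


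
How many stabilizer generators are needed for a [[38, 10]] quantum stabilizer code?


For an [[n,k]] stabilizer code:
Number of stabilizer generators = n - k
= 38 - 10
= 28

28


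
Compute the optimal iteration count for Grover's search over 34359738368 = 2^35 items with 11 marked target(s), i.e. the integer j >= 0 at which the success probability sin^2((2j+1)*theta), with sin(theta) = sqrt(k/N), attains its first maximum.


After j Grover iterations the success probability is P(j) = sin^2((2j+1)*theta), where sin(theta) = sqrt(k/N).
N = 2^35 = 34359738368, k = 11
sin(theta) = sqrt(k/N) = 1.789251617e-05
theta = arcsin(sqrt(k/N)) = 1.789251617e-05 rad
P(j) reaches its first maximum when (2j+1)*theta is as close as possible to pi/2, i.e. j = round(pi/(4*theta) - 1/2).
pi/(4*theta) - 1/2 = 43894.8446
(For comparison, the common estimate pi/4 * sqrt(N/k) = 43895.3446; the exact maximiser is used here.)
Optimal iterations = 43895

43895


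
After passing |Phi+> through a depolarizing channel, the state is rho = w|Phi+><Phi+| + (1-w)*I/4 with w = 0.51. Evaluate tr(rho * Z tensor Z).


|Phi+> = (|00> + |11>)/sqrt(2)
For the pure Bell state, <Z_A Z_B> = +1 (Bell-state Pauli correlator).
The maximally-mixed part I/4 has tr(I/4 * P tensor P) = 0 for any traceless Pauli P.
So <Z_A Z_B>_rho = w * (+1) + (1 - w) * 0
= 0.51 * (+1)
= 0.5100

0.5100


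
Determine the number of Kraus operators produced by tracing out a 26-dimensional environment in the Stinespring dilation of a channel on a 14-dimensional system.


Tracing out the environment in an orthonormal basis {|i>_E} gives Kraus operators K_i = <i|_E U |0>_E.
Number of Kraus operators = dim(H_env) = d_env
= 26

26


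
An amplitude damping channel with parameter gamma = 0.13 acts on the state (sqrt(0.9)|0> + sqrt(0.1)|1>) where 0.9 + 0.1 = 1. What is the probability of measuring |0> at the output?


For amplitude damping with parameter gamma on state sqrt(a)|0> + sqrt(b)|1>:
alpha^2 = 0.9, beta^2 = 0.1
P(|0>) = alpha^2 + gamma * beta^2
= 0.9 + 0.13 * 0.1
= 0.9 + 0.0130
= 0.9130

0.9130


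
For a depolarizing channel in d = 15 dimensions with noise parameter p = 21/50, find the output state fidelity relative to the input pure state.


F = (1-p) + p/d
= (1 - 0.4200) + 0.4200/15
= 0.5800 + 0.0280
= 0.6080

0.6080


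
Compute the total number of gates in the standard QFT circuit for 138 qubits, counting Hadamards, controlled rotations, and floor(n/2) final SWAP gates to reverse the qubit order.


Hadamard gates: 138
Controlled rotations: n*(n-1)/2 = 138*137/2 = 9453
SWAP gates: floor(n/2) = floor(138/2) = 69
Total = 138 + 9453 + 69
= 9660

9660


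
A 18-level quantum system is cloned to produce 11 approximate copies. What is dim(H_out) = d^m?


Output space = H^(tensor 11) where dim(H) = 18
dim = 18^11
= 324 (after 2 factors)
= 5832 (after 3 factors)
= 104976 (after 4 factors)
= 1889568 (after 5 factors)
= 34012224 (after 6 factors)
= 612220032 (after 7 factors)
= 11019960576 (after 8 factors)
= 198359290368 (after 9 factors)
= 3570467226624 (after 10 factors)
= 64268410079232 (after 11 factors)
= 64268410079232

64268410079232
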